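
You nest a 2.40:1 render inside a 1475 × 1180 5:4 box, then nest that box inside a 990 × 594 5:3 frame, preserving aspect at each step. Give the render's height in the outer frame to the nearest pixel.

2.40:1 in 1475×1180: fills the width, so the render is 1475.00 × 614.58.
5:4 in 990×594: fills the height, so the intermediate becomes 742.50 × 594.00 — a scale of ×0.5034.
The render scales with it: height 614.58 × 0.5034 ≈ 309.38.

309 px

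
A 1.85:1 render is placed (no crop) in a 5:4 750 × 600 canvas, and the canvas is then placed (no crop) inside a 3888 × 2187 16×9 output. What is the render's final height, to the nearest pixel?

1478 px

Inside the 750×600 canvas the render is width-limited at 750.00 × 405.41.
5:4 in 3888×2187: fills the height, so the intermediate becomes 2733.75 × 2187.00 — a scale of ×3.6450.
The render scales with it: height 405.41 × 3.6450 ≈ 1477.70.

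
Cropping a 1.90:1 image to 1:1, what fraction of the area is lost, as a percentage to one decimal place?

The height stays; only width is cut (since 1:1 is narrower than 1.90:1).
Area ratio = (1.000)/(1.900) = 52.63%; the remaining 47.37% is cropped out.

47.4%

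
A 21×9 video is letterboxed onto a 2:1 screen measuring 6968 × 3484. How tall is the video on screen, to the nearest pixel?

21×9 (2.333) > 2:1 (2.000), so the video fills the width.
Content height = 6968 × 9/21 ≈ 2986.29 px.

2986 px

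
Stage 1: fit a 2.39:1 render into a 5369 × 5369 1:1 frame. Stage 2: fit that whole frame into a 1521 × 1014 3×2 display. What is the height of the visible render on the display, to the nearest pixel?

First fit — 2.39:1 into 5369×5369 spans the width: 5369.00 × 2246.44.
Second fit — the 1:1 canvas into 1521×1014 spans the height: 1014.00 × 1014.00 (×0.1889 from 5369×5369).
So the render's height is 2246.44 × 0.1889 ≈ 424.27.

424 px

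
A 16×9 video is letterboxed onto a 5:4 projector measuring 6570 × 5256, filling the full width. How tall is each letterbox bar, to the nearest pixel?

780 px

The video is 6570 × 9/16 ≈ 3695.62 px tall.
Black = 5256 − 3695.62 = 1560.38 px, or 780.19 per bar.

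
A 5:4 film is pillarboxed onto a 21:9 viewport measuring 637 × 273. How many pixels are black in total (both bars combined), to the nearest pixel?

80740 pixels

5:4 is narrower than 21:9, so it spans the full height.
Content width = 273 × 5/4 ≈ 341.2500 px.
637 − 341.2500 = 295.7500 px of bars.
Across the 273-px span: 295.7500 × 273 ≈ 80740 px.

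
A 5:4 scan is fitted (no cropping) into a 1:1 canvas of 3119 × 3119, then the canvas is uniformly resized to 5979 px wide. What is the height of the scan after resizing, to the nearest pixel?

In the 3119×3119 frame the scan fills the width: height = 3119 × 4/5 ≈ 2495.20 px.
Scaling 3119 → 5979 is ×1.9170, so the height becomes 2495.20 × 1.9170 ≈ 4783.20 px.

4783 px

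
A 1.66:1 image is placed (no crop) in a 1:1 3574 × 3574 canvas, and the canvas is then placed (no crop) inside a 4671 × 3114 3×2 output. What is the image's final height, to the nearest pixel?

First fit — 1.66:1 into 3574×3574 spans the width: 3574.00 × 2153.01.
1:1 in 4671×3114: fills the height, so the intermediate becomes 3114.00 × 3114.00 — a scale of ×0.8713.
So the image's height is 2153.01 × 0.8713 ≈ 1875.90.

1876 px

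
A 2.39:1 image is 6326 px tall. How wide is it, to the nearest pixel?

15119 px

6326 × 2.390 = 15119.14.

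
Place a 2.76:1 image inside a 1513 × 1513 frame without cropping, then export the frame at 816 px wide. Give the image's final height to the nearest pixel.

At 1513×1513 the image is width-limited, so height = 1513 / 2.760 ≈ 548.19 px.
Resizing to 816 px wide multiplies everything by 0.5393: 548.19 → 295.65 px.

296 px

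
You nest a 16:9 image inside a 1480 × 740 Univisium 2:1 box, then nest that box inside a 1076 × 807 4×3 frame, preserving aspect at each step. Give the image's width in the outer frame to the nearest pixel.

16:9 in 1480×740: fills the height, so the image is 1315.56 × 740.00.
The Univisium 2:1 canvas is width-limited in 1076×807, giving 1076.00 × 538.00; scale factor 0.7270.
So the image's width is 1315.56 × 0.7270 ≈ 956.44.

956 px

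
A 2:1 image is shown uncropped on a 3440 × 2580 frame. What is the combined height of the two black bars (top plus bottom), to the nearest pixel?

860 px

2:1 (2.000) > 4:3 (1.333), so the image fills the width.
That makes the image 1720.00 px tall (3440 × 1/2).
Black = 2580 − 1720.00 = 860.00 px.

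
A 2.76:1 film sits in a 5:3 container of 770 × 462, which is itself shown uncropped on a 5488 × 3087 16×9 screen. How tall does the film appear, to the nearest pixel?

2.76:1 in 770×462: fills the width, so the film is 770.00 × 278.99.
Second fit — the 5:3 canvas into 5488×3087 spans the height: 5145.00 × 3087.00 (×6.6818 from 770×462).
The film scales with it: height 278.99 × 6.6818 ≈ 1864.13.

1864 px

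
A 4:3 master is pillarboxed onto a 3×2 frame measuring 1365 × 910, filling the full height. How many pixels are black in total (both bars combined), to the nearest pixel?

That makes the image 1213.3333 px wide (910 × 4/3).
Leftover width: 1365 − 1213.3333 = 151.6667 px.
Bar area = 151.6667 × 910 ≈ 138017 px.

138017 pixels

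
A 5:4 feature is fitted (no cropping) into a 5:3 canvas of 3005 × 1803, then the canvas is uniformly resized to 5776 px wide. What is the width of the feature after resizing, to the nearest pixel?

Fitted into 3005×1803, the feature spans the height; its width is 1803 × 5/4 ≈ 2253.75 px.
Resizing to 5776 px wide multiplies everything by 1.9221: 2253.75 → 4332.00 px.

4332 px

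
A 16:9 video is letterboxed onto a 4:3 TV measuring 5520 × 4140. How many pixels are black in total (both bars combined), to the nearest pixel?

5713200 pixels

Since 1.778 > 1.333, the video is width-limited.
That makes the image 3105.0000 px tall (5520 × 9/16).
4140 − 3105.0000 = 1035.0000 px of bars.
Bar area = 1035.0000 × 5520 ≈ 5713200 px.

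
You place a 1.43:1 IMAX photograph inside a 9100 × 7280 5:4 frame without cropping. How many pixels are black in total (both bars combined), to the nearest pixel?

8338909 pixels

1.43:1 IMAX is wider than 5:4, so it spans the full width.
The photograph is 9100 / 1.430 ≈ 6363.6364 px tall.
Leftover height: 7280 − 6363.6364 = 916.3636 px.
That's 916.3636 × 9100 ≈ 8338909 black pixels.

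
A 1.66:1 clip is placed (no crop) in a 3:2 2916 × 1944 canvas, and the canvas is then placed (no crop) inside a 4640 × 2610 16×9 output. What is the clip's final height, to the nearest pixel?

First fit — 1.66:1 into 2916×1944 spans the width: 2916.00 × 1756.63.
Second fit — the 3:2 canvas into 4640×2610 spans the height: 3915.00 × 2610.00 (×1.3426 from 2916×1944).
The clip scales with it: height 1756.63 × 1.3426 ≈ 2358.43.

2358 px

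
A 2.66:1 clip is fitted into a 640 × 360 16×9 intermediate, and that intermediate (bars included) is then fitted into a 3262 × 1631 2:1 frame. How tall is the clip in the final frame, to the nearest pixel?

1090 px

Inside the 640×360 canvas the clip is width-limited at 640.00 × 240.60.
The 16×9 canvas is height-limited in 3262×1631, giving 2899.56 × 1631.00; scale factor 4.5306.
The clip scales with it: height 240.60 × 4.5306 ≈ 1090.06.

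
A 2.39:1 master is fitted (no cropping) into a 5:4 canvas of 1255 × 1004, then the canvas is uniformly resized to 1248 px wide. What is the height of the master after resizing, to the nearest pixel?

At 1255×1004 the master is width-limited, so height = 1255 / 2.390 ≈ 525.10 px.
The frame scales by 1248/1255 = 0.9944; 525.10 × 0.9944 ≈ 522.18 px.

522 px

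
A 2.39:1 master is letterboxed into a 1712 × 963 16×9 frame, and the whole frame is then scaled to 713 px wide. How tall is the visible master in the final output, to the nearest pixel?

In the 1712×963 frame the master fills the width: height = 1712 / 2.390 ≈ 716.32 px.
Scaling 1712 → 713 is ×0.4165, so the height becomes 716.32 × 0.4165 ≈ 298.33 px.

298 px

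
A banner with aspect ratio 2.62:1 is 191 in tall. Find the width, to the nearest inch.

500 in

191 × 2.620 = 500.42.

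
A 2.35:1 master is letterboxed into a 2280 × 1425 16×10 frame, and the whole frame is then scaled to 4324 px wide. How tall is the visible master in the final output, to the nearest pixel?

At 2280×1425 the master is width-limited, so height = 2280 / 2.350 ≈ 970.21 px.
The frame scales by 4324/2280 = 1.8965; 970.21 × 1.8965 ≈ 1840.00 px.

1840 px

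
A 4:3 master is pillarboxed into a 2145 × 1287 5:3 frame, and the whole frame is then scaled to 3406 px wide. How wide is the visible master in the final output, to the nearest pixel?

In the 2145×1287 frame the master fills the height: width = 1287 × 4/3 ≈ 1716.00 px.
Scaling 2145 → 3406 is ×1.5879, so the width becomes 1716.00 × 1.5879 ≈ 2724.80 px.

2725 px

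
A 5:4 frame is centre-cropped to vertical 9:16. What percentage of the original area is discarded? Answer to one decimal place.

vertical 9:16 is narrower than 5:4, so the crop keeps the full height and trims the width.
Area ratio = (0.562)/(1.250) = 45.00%; the remaining 55.00% is cropped out.

55.0%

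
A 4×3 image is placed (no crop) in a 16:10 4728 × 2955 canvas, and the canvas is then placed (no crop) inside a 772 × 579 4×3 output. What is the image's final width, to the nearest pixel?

Inside the 4728×2955 canvas the image is height-limited at 3940.00 × 2955.00.
Second fit — the 16:10 canvas into 772×579 spans the width: 772.00 × 482.50 (×0.1633 from 4728×2955).
The image scales with it: width 3940.00 × 0.1633 ≈ 643.33.

643 px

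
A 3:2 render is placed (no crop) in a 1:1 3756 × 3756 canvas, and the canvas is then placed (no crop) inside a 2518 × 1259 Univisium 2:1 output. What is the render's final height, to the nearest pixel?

First fit — 3:2 into 3756×3756 spans the width: 3756.00 × 2504.00.
The 1:1 canvas is height-limited in 2518×1259, giving 1259.00 × 1259.00; scale factor 0.3352.
So the render's height is 2504.00 × 0.3352 ≈ 839.33.

839 px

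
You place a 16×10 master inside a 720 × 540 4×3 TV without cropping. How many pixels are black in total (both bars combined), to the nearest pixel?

Since 1.600 > 1.333, the master is width-limited.
The master is 720 × 10/16 ≈ 450.0000 px tall.
540 − 450.0000 = 90.0000 px of bars.
That's 90.0000 × 720 ≈ 64800 black pixels.

64800 pixels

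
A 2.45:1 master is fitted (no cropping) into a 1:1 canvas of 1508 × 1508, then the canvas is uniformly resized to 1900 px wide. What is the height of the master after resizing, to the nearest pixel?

776 px

Fitted into 1508×1508, the master spans the width; its height is 1508 / 2.450 ≈ 615.51 px.
The frame scales by 1900/1508 = 1.2599; 615.51 × 1.2599 ≈ 775.51 px.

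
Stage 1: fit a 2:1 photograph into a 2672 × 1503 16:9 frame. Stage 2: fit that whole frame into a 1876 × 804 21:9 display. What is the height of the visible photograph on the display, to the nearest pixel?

Inside the 2672×1503 canvas the photograph is width-limited at 2672.00 × 1336.00.
16:9 in 1876×804: fills the height, so the intermediate becomes 1429.33 × 804.00 — a scale of ×0.5349.
Applying the same ×0.5349: 1336.00 → 714.67.

715 px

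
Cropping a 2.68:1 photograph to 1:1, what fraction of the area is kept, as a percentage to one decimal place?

1:1 is narrower than 2.68:1, so the crop keeps the full height and trims the width.
Area ratio = (1.000)/(2.680) = 37.31% retained.

37.3%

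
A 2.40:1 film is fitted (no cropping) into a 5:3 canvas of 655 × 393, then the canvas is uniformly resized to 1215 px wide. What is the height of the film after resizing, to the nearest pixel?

506 px

In the 655×393 frame the film fills the width: height = 655 / 2.400 ≈ 272.92 px.
Resizing to 1215 px wide multiplies everything by 1.8550: 272.92 → 506.25 px.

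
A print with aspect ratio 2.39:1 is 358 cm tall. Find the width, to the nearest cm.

856 cm

358 × 2.390 = 855.62.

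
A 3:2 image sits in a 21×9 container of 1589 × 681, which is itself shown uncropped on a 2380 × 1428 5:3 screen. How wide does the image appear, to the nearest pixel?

1530 px

First fit — 3:2 into 1589×681 spans the height: 1021.50 × 681.00.
The 21×9 canvas is width-limited in 2380×1428, giving 2380.00 × 1020.00; scale factor 1.4978.
So the image's width is 1021.50 × 1.4978 ≈ 1530.00.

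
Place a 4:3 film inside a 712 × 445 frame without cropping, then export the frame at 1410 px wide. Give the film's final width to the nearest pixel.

1175 px

In the 712×445 frame the film fills the height: width = 445 × 4/3 ≈ 593.33 px.
The frame scales by 1410/712 = 1.9803; 593.33 × 1.9803 ≈ 1175.00 px.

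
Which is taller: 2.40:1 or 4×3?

4×3

2.4 and 4×3 = 1.333; 2.4 > 1.333. The smaller width-to-height ratio is the taller frame.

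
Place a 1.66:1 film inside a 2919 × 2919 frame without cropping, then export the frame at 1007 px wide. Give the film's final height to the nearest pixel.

607 px

Fitted into 2919×2919, the film spans the width; its height is 2919 / 1.660 ≈ 1758.43 px.
Scaling 2919 → 1007 is ×0.3450, so the height becomes 1758.43 × 0.3450 ≈ 606.63 px.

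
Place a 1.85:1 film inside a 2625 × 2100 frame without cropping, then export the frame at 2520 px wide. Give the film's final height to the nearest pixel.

1362 px

Fitted into 2625×2100, the film spans the width; its height is 2625 / 1.850 ≈ 1418.92 px.
Scaling 2625 → 2520 is ×0.9600, so the height becomes 1418.92 × 0.9600 ≈ 1362.16 px.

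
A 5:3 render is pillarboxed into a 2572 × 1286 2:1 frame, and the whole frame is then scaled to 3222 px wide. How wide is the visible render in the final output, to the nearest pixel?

2685 px

Fitted into 2572×1286, the render spans the height; its width is 1286 × 5/3 ≈ 2143.33 px.
The frame scales by 3222/2572 = 1.2527; 2143.33 × 1.2527 ≈ 2685.00 px.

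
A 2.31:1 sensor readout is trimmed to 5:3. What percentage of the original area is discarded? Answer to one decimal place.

5:3 is narrower than 2.31:1, so the crop keeps the full height and trims the width.
(1.667)/(2.310) ≈ 0.722 of the area survives, leaving 27.85% discarded.

27.8%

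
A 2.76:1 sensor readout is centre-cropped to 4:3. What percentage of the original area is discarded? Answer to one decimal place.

51.7%

Going from 2.76:1 to 4:3 means cutting width while keeping height.
(1.333)/(2.760) ≈ 0.483 of the area survives, leaving 51.69% discarded.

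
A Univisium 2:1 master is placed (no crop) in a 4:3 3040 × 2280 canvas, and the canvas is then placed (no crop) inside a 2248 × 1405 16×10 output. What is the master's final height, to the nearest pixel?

Univisium 2:1 in 3040×2280: fills the width, so the master is 3040.00 × 1520.00.
4:3 in 2248×1405: fills the height, so the intermediate becomes 1873.33 × 1405.00 — a scale of ×0.6162.
So the master's height is 1520.00 × 0.6162 ≈ 936.67.

937 px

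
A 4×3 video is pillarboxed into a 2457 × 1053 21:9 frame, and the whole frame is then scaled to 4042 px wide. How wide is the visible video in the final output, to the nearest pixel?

Fitted into 2457×1053, the video spans the height; its width is 1053 × 4/3 ≈ 1404.00 px.
Resizing to 4042 px wide multiplies everything by 1.6451: 1404.00 → 2309.71 px.

2310 px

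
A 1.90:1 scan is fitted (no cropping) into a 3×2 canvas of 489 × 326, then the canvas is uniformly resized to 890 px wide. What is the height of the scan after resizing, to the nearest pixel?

468 px

At 489×326 the scan is width-limited, so height = 489 / 1.900 ≈ 257.37 px.
The frame scales by 890/489 = 1.8200; 257.37 × 1.8200 ≈ 468.42 px.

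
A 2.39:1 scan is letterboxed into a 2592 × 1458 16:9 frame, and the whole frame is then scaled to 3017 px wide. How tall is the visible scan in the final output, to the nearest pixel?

At 2592×1458 the scan is width-limited, so height = 2592 / 2.390 ≈ 1084.52 px.
Resizing to 3017 px wide multiplies everything by 1.1640: 1084.52 → 1262.34 px.

1262 px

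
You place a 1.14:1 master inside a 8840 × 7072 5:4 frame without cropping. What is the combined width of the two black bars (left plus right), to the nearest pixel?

Since 1.140 < 1.250, the master is height-limited.
Content width = 7072 × 1.140 ≈ 8062.08 px.
Black = 8840 − 8062.08 = 777.92 px.

778 px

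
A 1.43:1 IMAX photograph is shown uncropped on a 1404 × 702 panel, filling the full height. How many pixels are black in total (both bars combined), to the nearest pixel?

280898 pixels

Content width = 702 × 1.430 ≈ 1003.8600 px.
1404 − 1003.8600 = 400.1400 px of bars.
Bar area = 400.1400 × 702 ≈ 280898 px.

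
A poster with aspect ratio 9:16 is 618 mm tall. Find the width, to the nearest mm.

348 mm

At 9:16, 618·9/16 ≈ 347.62.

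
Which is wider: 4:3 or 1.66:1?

1.66:1

4:3 = 1.333 and 1.66; 1.66 > 1.333.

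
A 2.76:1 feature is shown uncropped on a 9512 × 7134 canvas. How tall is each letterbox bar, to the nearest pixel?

1844 px

Since 2.760 > 1.333, the feature is width-limited.
That makes the image 3446.38 px tall (9512 / 2.760).
Black = 7134 − 3446.38 = 3687.62 px, or 1843.81 per bar.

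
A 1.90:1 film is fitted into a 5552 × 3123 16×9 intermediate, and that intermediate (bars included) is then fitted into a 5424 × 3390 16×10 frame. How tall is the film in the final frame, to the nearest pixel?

First fit — 1.90:1 into 5552×3123 spans the width: 5552.00 × 2922.11.
The 16×9 canvas is width-limited in 5424×3390, giving 5424.00 × 3051.00; scale factor 0.9769.
The film scales with it: height 2922.11 × 0.9769 ≈ 2854.74.

2855 px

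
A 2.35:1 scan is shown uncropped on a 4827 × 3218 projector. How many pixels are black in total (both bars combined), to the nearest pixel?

5618423 pixels

2.35:1 (2.350) > 3:2 (1.500), so the scan fills the width.
The scan is 4827 / 2.350 ≈ 2054.0426 px tall.
Black = 3218 − 2054.0426 = 1163.9574 px.
Bar area = 1163.9574 × 4827 ≈ 5618423 px.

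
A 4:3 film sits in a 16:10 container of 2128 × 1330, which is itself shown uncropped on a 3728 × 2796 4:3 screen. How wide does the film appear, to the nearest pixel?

3107 px

4:3 in 2128×1330: fills the height, so the film is 1773.33 × 1330.00.
The 16:10 canvas is width-limited in 3728×2796, giving 3728.00 × 2330.00; scale factor 1.7519.
So the film's width is 1773.33 × 1.7519 ≈ 3106.67.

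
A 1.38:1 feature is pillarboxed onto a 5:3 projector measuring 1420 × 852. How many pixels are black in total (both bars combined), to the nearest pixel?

208092 pixels

1.38:1 (1.380) < 5:3 (1.667), so the feature fills the height.
That makes the image 1175.7600 px wide (852 × 1.380).
Black = 1420 − 1175.7600 = 244.2400 px.
Across the 852-px span: 244.2400 × 852 ≈ 208092 px.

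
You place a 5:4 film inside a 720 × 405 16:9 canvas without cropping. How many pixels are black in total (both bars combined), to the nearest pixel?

Since 1.250 < 1.778, the film is height-limited.
Content width = 405 × 5/4 ≈ 506.2500 px.
Leftover width: 720 − 506.2500 = 213.7500 px.
Bar area = 213.7500 × 405 ≈ 86569 px.

86569 pixels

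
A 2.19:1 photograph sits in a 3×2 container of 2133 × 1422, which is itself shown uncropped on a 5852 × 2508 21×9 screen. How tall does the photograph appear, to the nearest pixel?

2.19:1 in 2133×1422: fills the width, so the photograph is 2133.00 × 973.97.
3×2 in 5852×2508: fills the height, so the intermediate becomes 3762.00 × 2508.00 — a scale of ×1.7637.
The photograph scales with it: height 973.97 × 1.7637 ≈ 1717.81.

1718 px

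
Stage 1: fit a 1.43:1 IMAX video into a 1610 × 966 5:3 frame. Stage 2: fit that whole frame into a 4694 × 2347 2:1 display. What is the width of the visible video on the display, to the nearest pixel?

3356 px

First fit — 1.43:1 IMAX into 1610×966 spans the height: 1381.38 × 966.00.
The 5:3 canvas is height-limited in 4694×2347, giving 3911.67 × 2347.00; scale factor 2.4296.
So the video's width is 1381.38 × 2.4296 ≈ 3356.21.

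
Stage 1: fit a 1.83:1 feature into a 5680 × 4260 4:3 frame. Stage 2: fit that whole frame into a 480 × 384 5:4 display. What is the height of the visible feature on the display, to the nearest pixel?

262 px

1.83:1 in 5680×4260: fills the width, so the feature is 5680.00 × 3103.83.
4:3 in 480×384: fills the width, so the intermediate becomes 480.00 × 360.00 — a scale of ×0.0845.
So the feature's height is 3103.83 × 0.0845 ≈ 262.30.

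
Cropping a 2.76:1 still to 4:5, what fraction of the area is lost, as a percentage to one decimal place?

71.0%

Going from 2.76:1 to 4:5 means cutting width while keeping height.
Fraction kept = (0.800)/(2.760) ≈ 28.99%, so 71.01% is lost.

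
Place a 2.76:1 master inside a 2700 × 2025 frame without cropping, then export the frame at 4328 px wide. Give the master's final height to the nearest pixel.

1568 px

Fitted into 2700×2025, the master spans the width; its height is 2700 / 2.760 ≈ 978.26 px.
Scaling 2700 → 4328 is ×1.6030, so the height becomes 978.26 × 1.6030 ≈ 1568.12 px.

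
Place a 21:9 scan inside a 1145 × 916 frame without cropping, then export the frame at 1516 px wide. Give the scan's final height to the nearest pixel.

650 px

At 1145×916 the scan is width-limited, so height = 1145 × 9/21 ≈ 490.71 px.
The frame scales by 1516/1145 = 1.3240; 490.71 × 1.3240 ≈ 649.71 px.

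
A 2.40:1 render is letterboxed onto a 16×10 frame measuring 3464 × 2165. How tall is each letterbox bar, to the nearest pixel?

361 px

Since 2.400 > 1.600, the render is width-limited.
The render is 3464 / 2.400 ≈ 1443.33 px tall.
Black = 2165 − 1443.33 = 721.67 px, or 360.83 per bar.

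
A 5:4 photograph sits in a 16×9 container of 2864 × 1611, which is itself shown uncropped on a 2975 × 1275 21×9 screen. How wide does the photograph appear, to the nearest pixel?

5:4 in 2864×1611: fills the height, so the photograph is 2013.75 × 1611.00.
The 16×9 canvas is height-limited in 2975×1275, giving 2266.67 × 1275.00; scale factor 0.7914.
Applying the same ×0.7914: 2013.75 → 1593.75.

1594 px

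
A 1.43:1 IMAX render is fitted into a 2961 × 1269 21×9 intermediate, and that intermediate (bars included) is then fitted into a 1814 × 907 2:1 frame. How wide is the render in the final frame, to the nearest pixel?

First fit — 1.43:1 IMAX into 2961×1269 spans the height: 1814.67 × 1269.00.
21×9 in 1814×907: fills the width, so the intermediate becomes 1814.00 × 777.43 — a scale of ×0.6126.
The render scales with it: width 1814.67 × 0.6126 ≈ 1111.72.

1112 px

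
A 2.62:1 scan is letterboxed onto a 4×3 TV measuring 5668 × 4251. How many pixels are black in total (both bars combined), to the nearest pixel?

11832750 pixels

2.62:1 is wider than 4×3, so it spans the full width.
The scan is 5668 / 2.620 ≈ 2163.3588 px tall.
Black = 4251 − 2163.3588 = 2087.6412 px.
Bar area = 2087.6412 × 5668 ≈ 11832750 px.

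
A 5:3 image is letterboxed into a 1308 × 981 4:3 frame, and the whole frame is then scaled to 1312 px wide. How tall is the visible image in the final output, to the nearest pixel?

787 px

At 1308×981 the image is width-limited, so height = 1308 × 3/5 ≈ 784.80 px.
Scaling 1308 → 1312 is ×1.0031, so the height becomes 784.80 × 1.0031 ≈ 787.20 px.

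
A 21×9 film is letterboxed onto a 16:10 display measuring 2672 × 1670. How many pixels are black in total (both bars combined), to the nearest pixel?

1402418 pixels

21×9 is wider than 16:10, so it spans the full width.
That makes the image 1145.1429 px tall (2672 × 9/21).
1670 − 1145.1429 = 524.8571 px of bars.
Bar area = 524.8571 × 2672 ≈ 1402418 px.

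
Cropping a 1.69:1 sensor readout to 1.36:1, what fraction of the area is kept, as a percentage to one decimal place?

80.5%

Going from 1.69:1 to 1.36:1 means cutting width while keeping height.
Fraction kept = (1.360)/(1.690) ≈ 80.47%.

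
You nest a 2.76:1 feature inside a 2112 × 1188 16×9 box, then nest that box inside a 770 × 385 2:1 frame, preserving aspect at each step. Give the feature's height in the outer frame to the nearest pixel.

248 px

Inside the 2112×1188 canvas the feature is width-limited at 2112.00 × 765.22.
Second fit — the 16×9 canvas into 770×385 spans the height: 684.44 × 385.00 (×0.3241 from 2112×1188).
So the feature's height is 765.22 × 0.3241 ≈ 247.99.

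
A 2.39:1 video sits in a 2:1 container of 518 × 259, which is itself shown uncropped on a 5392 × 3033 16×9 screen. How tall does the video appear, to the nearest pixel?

Inside the 518×259 canvas the video is width-limited at 518.00 × 216.74.
Second fit — the 2:1 canvas into 5392×3033 spans the width: 5392.00 × 2696.00 (×10.4093 from 518×259).
So the video's height is 216.74 × 10.4093 ≈ 2256.07.

2256 px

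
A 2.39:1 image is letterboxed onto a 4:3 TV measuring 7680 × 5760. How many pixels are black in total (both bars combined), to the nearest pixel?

Since 2.390 > 1.333, the image is width-limited.
Content height = 7680 / 2.390 ≈ 3213.3891 px.
Black = 5760 − 3213.3891 = 2546.6109 px.
Across the 7680-px span: 2546.6109 × 7680 ≈ 19557972 px.

19557972 pixels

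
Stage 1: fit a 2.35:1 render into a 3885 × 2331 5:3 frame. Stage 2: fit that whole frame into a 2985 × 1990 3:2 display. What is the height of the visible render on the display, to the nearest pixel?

1270 px

First fit — 2.35:1 into 3885×2331 spans the width: 3885.00 × 1653.19.
Second fit — the 5:3 canvas into 2985×1990 spans the width: 2985.00 × 1791.00 (×0.7683 from 3885×2331).
The render scales with it: height 1653.19 × 0.7683 ≈ 1270.21.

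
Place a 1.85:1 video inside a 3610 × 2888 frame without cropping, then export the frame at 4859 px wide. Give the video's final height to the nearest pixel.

In the 3610×2888 frame the video fills the width: height = 3610 / 1.850 ≈ 1951.35 px.
The frame scales by 4859/3610 = 1.3460; 1951.35 × 1.3460 ≈ 2626.49 px.

2626 px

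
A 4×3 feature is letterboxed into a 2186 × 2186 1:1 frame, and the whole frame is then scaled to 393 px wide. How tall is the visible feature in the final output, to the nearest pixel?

In the 2186×2186 frame the feature fills the width: height = 2186 × 3/4 ≈ 1639.50 px.
Scaling 2186 → 393 is ×0.1798, so the height becomes 1639.50 × 0.1798 ≈ 294.75 px.

295 px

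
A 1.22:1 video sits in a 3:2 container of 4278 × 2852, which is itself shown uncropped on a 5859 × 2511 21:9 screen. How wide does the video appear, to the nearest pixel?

3063 px

First fit — 1.22:1 into 4278×2852 spans the height: 3479.44 × 2852.00.
Second fit — the 3:2 canvas into 5859×2511 spans the height: 3766.50 × 2511.00 (×0.8804 from 4278×2852).
The video scales with it: width 3479.44 × 0.8804 ≈ 3063.42.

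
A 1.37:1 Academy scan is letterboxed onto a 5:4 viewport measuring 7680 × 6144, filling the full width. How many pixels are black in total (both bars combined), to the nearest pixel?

4133073 pixels

Content height = 7680 / 1.370 ≈ 5605.8394 px.
6144 − 5605.8394 = 538.1606 px of bars.
That's 538.1606 × 7680 ≈ 4133073 black pixels.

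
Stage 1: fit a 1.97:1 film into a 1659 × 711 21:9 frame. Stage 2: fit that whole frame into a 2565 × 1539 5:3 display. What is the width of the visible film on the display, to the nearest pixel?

1.97:1 in 1659×711: fills the height, so the film is 1400.67 × 711.00.
The 21:9 canvas is width-limited in 2565×1539, giving 2565.00 × 1099.29; scale factor 1.5461.
So the film's width is 1400.67 × 1.5461 ≈ 2165.59.

2166 px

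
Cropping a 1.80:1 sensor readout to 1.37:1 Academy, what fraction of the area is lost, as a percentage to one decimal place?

The height stays; only width is cut (since 1.37:1 Academy is narrower than 1.80:1).
Fraction kept = (1.370)/(1.800) ≈ 76.11%, so 23.89% is lost.

23.9%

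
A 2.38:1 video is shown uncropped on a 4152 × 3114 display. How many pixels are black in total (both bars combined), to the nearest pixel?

5686007 pixels

2.38:1 is wider than 4×3, so it spans the full width.
The video is 4152 / 2.380 ≈ 1744.5378 px tall.
Black = 3114 − 1744.5378 = 1369.4622 px.
Across the 4152-px span: 1369.4622 × 4152 ≈ 5686007 px.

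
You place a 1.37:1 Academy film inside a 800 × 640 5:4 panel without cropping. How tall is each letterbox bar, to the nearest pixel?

28 px

Since 1.370 > 1.250, the film is width-limited.
That makes the image 583.94 px tall (800 / 1.370).
Leftover height: 640 − 583.94 = 56.06 px → 28.03 each side.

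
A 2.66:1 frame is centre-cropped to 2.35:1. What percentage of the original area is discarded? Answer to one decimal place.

11.7%

Going from 2.66:1 to 2.35:1 means cutting width while keeping height.
Area ratio = (2.350)/(2.660) = 88.35%; the remaining 11.65% is cropped out.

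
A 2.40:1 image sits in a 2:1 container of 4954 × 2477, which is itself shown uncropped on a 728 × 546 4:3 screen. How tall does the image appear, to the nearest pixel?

First fit — 2.40:1 into 4954×2477 spans the width: 4954.00 × 2064.17.
Second fit — the 2:1 canvas into 728×546 spans the width: 728.00 × 364.00 (×0.1470 from 4954×2477).
Applying the same ×0.1470: 2064.17 → 303.33.

303 px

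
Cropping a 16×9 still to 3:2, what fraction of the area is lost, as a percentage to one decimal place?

15.6%

Going from 16×9 to 3:2 means cutting width while keeping height.
Fraction kept = (1.500)/(1.778) ≈ 84.38%, so 15.62% is lost.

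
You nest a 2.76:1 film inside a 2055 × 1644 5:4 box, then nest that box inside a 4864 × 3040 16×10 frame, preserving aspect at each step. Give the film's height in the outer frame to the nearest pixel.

2.76:1 in 2055×1644: fills the width, so the film is 2055.00 × 744.57.
5:4 in 4864×3040: fills the height, so the intermediate becomes 3800.00 × 3040.00 — a scale of ×1.8491.
Applying the same ×1.8491: 744.57 → 1376.81.

1377 px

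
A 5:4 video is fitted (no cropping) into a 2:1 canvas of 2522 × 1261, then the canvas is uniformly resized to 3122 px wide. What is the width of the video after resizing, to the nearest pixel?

At 2522×1261 the video is height-limited, so width = 1261 × 5/4 ≈ 1576.25 px.
Resizing to 3122 px wide multiplies everything by 1.2379: 1576.25 → 1951.25 px.

1951 px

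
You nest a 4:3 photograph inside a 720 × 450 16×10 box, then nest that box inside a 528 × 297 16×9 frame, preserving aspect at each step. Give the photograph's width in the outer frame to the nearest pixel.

396 px

First fit — 4:3 into 720×450 spans the height: 600.00 × 450.00.
16×10 in 528×297: fills the height, so the intermediate becomes 475.20 × 297.00 — a scale of ×0.6600.
So the photograph's width is 600.00 × 0.6600 ≈ 396.00.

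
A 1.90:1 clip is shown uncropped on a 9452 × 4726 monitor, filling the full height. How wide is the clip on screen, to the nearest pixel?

8979 px

That makes the image 8979.40 px wide (4726 × 1.900).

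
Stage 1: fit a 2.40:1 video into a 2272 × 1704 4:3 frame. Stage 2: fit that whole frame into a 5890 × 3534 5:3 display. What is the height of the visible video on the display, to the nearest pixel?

1963 px

Inside the 2272×1704 canvas the video is width-limited at 2272.00 × 946.67.
4:3 in 5890×3534: fills the height, so the intermediate becomes 4712.00 × 3534.00 — a scale of ×2.0739.
Applying the same ×2.0739: 946.67 → 1963.33.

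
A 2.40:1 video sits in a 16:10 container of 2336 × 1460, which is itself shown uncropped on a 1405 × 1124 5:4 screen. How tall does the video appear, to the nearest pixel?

2.40:1 in 2336×1460: fills the width, so the video is 2336.00 × 973.33.
The 16:10 canvas is width-limited in 1405×1124, giving 1405.00 × 878.12; scale factor 0.6015.
So the video's height is 973.33 × 0.6015 ≈ 585.42.

585 px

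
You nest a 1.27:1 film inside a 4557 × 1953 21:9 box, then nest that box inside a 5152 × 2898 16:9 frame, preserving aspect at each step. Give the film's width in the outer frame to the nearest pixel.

Inside the 4557×1953 canvas the film is height-limited at 2480.31 × 1953.00.
The 21:9 canvas is width-limited in 5152×2898, giving 5152.00 × 2208.00; scale factor 1.1306.
The film scales with it: width 2480.31 × 1.1306 ≈ 2804.16.

2804 px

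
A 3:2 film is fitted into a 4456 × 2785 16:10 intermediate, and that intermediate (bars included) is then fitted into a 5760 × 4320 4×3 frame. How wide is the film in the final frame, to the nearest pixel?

Inside the 4456×2785 canvas the film is height-limited at 4177.50 × 2785.00.
16:10 in 5760×4320: fills the width, so the intermediate becomes 5760.00 × 3600.00 — a scale of ×1.2926.
The film scales with it: width 4177.50 × 1.2926 ≈ 5400.00.

5400 px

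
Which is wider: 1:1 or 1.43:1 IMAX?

1 and 1.43; 1.43 > 1.

1.43:1 IMAX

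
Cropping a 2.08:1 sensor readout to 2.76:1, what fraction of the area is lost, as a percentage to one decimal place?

2.76:1 is wider than 2.08:1, so the crop keeps the full width and trims the height.
Fraction kept = (2.080)/(2.760) ≈ 75.36%, so 24.64% is lost.

24.6%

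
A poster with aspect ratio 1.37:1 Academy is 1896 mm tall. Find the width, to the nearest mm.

2598 mm

1896 × 1.370 = 2597.52.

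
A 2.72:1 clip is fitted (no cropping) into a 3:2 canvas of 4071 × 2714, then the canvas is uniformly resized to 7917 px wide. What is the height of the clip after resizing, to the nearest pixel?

2911 px

Fitted into 4071×2714, the clip spans the width; its height is 4071 / 2.720 ≈ 1496.69 px.
Resizing to 7917 px wide multiplies everything by 1.9447: 1496.69 → 2910.66 px.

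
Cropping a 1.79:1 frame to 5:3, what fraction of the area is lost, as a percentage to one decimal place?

Going from 1.79:1 to 5:3 means cutting width while keeping height.
Fraction kept = (1.667)/(1.790) ≈ 93.11%, so 6.89% is lost.

6.9%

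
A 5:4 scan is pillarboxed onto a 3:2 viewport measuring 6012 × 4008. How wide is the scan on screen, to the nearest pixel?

5010 px

5:4 (1.250) < 3:2 (1.500), so the scan fills the height.
That makes the image 5010.00 px wide (4008 × 5/4).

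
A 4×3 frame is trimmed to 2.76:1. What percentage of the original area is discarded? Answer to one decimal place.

51.7%

2.76:1 is wider than 4×3, so the crop keeps the full width and trims the height.
(1.333)/(2.760) ≈ 0.483 of the area survives, leaving 51.69% discarded.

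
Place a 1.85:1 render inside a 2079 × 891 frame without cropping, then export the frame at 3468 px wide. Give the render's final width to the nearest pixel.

At 2079×891 the render is height-limited, so width = 891 × 1.850 ≈ 1648.35 px.
Scaling 2079 → 3468 is ×1.6681, so the width becomes 1648.35 × 1.6681 ≈ 2749.63 px.

2750 px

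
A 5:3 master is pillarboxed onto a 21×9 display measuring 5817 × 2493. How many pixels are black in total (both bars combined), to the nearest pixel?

4143366 pixels

5:3 is narrower than 21×9, so it spans the full height.
The master is 2493 × 5/3 ≈ 4155.0000 px wide.
5817 − 4155.0000 = 1662.0000 px of bars.
Across the 2493-px span: 1662.0000 × 2493 ≈ 4143366 px.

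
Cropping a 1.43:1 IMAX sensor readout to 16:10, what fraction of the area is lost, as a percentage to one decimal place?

10.6%

16:10 is wider than 1.43:1 IMAX, so the crop keeps the full width and trims the height.
Fraction kept = (1.430)/(1.600) ≈ 89.38%, so 10.62% is lost.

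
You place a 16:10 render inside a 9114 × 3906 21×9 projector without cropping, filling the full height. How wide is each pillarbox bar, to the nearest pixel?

That makes the image 6249.60 px wide (3906 × 16/10).
Leftover width: 9114 − 6249.60 = 2864.40 px → 1432.20 each side.

1432 px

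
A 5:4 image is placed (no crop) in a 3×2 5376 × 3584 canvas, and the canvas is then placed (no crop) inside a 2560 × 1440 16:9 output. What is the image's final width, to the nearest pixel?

Inside the 5376×3584 canvas the image is height-limited at 4480.00 × 3584.00.
The 3×2 canvas is height-limited in 2560×1440, giving 2160.00 × 1440.00; scale factor 0.4018.
Applying the same ×0.4018: 4480.00 → 1800.00.

1800 px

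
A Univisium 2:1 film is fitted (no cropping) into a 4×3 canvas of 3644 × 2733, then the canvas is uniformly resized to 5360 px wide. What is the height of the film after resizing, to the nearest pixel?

In the 3644×2733 frame the film fills the width: height = 3644 × 1/2 ≈ 1822.00 px.
The frame scales by 5360/3644 = 1.4709; 1822.00 × 1.4709 ≈ 2680.00 px.

2680 px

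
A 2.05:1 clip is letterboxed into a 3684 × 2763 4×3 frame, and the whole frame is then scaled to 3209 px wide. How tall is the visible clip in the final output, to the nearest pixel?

1565 px

Fitted into 3684×2763, the clip spans the width; its height is 3684 / 2.050 ≈ 1797.07 px.
The frame scales by 3209/3684 = 0.8711; 1797.07 × 0.8711 ≈ 1565.37 px.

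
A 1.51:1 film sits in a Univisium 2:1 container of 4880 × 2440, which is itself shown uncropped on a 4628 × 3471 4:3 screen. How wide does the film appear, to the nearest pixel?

3494 px

Inside the 4880×2440 canvas the film is height-limited at 3684.40 × 2440.00.
Univisium 2:1 in 4628×3471: fills the width, so the intermediate becomes 4628.00 × 2314.00 — a scale of ×0.9484.
So the film's width is 3684.40 × 0.9484 ≈ 3494.14.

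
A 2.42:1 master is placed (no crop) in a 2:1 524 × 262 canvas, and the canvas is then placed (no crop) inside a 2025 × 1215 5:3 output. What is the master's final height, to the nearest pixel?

First fit — 2.42:1 into 524×262 spans the width: 524.00 × 216.53.
Second fit — the 2:1 canvas into 2025×1215 spans the width: 2025.00 × 1012.50 (×3.8645 from 524×262).
The master scales with it: height 216.53 × 3.8645 ≈ 836.78.

837 px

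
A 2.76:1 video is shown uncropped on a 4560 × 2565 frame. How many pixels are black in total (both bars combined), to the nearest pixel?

Since 2.760 > 1.778, the video is width-limited.
The video is 4560 / 2.760 ≈ 1652.1739 px tall.
Black = 2565 − 1652.1739 = 912.8261 px.
Bar area = 912.8261 × 4560 ≈ 4162487 px.

4162487 pixels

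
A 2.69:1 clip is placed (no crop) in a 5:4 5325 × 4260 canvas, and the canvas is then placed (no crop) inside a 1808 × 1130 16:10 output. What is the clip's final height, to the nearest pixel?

525 px

First fit — 2.69:1 into 5325×4260 spans the width: 5325.00 × 1979.55.
5:4 in 1808×1130: fills the height, so the intermediate becomes 1412.50 × 1130.00 — a scale of ×0.2653.
So the clip's height is 1979.55 × 0.2653 ≈ 525.09.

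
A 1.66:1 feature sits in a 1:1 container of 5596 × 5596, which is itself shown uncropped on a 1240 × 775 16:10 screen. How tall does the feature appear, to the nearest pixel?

467 px

1.66:1 in 5596×5596: fills the width, so the feature is 5596.00 × 3371.08.
The 1:1 canvas is height-limited in 1240×775, giving 775.00 × 775.00; scale factor 0.1385.
So the feature's height is 3371.08 × 0.1385 ≈ 466.87.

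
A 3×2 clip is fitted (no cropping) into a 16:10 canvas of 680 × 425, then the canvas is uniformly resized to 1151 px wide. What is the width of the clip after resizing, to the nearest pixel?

1079 px

Fitted into 680×425, the clip spans the height; its width is 425 × 3/2 ≈ 637.50 px.
Scaling 680 → 1151 is ×1.6926, so the width becomes 637.50 × 1.6926 ≈ 1079.06 px.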